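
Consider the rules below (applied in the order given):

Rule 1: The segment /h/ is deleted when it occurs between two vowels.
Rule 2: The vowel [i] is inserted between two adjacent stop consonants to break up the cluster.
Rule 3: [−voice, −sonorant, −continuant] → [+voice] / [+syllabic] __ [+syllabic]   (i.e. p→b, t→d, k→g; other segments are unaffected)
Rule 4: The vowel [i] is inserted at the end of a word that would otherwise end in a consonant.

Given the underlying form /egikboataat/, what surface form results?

Rule 1 (intervocalic h-deletion): no segment meets the environment; /egikboataat/ is unchanged.
Rule 2 (stop-cluster i-epenthesis): /k/ and /b/ form a stop–stop cluster, so [i] is inserted between them. /egikboataat/ → egikiboataat.
Rule 3 (intervocalic voicing): /k/ is a voiceless stop between vowels /i/ and /i/, so it voices to [g]. /t/ is a voiceless stop between vowels /a/ and /a/, so it voices to [d]. /egikiboataat/ → egigiboadaat.
Rule 4 (final i-epenthesis): the form ends in the consonant /t/, so [i] is inserted word-finally. /egigiboadaat/ → egigiboadaati.

egigiboadaati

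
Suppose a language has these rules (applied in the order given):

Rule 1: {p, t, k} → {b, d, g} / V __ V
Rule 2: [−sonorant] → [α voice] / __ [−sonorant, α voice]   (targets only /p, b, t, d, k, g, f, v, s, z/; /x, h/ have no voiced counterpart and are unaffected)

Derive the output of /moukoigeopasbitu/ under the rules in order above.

Rule 1 (intervocalic voicing): /k/ is a voiceless stop between vowels /u/ and /o/, so it voices to [g]. /p/ is a voiceless stop between vowels /o/ and /a/, so it voices to [b]. /t/ is a voiceless stop between vowels /i/ and /u/, so it voices to [d]. /moukoigeopasbitu/ → mougoigeobasbidu.
Rule 2 (regressive voicing assimilation): /s/ precedes the voiced obstruent /b/, so it voices to [z] by assimilation. /mougoigeobasbidu/ → mougoigeobazbidu.

mougoigeobazbidu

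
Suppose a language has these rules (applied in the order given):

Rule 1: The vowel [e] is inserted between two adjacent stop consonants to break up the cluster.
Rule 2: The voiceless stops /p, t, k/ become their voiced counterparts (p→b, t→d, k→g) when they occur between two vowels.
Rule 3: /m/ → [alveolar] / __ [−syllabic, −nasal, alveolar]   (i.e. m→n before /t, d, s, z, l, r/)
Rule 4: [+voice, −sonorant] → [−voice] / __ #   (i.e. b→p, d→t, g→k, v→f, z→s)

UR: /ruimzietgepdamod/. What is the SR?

Rule 1 (stop-cluster e-epenthesis): /t/ and /g/ form a stop–stop cluster, so [e] is inserted between them. /p/ and /d/ form a stop–stop cluster, so [e] is inserted between them. /ruimzietgepdamod/ → ruimzietegepedamod.
Rule 2 (intervocalic voicing): /t/ is a voiceless stop between vowels /e/ and /e/, so it voices to [d]. /p/ is a voiceless stop between vowels /e/ and /e/, so it voices to [b]. /ruimzietegepedamod/ → ruimziedegebedamod.
Rule 3 (nasal place assimilation): /m/ precedes the alveolar consonant /z/, so it assimilates in place to [n]. /ruimziedegebedamod/ → ruinziedegebedamod.
Rule 4 (final devoicing): /d/ is a voiced obstruent in word-final position, so it devoices to [t]. /ruinziedegebedamod/ → ruinziedegebedamot.

ruinziedegebedamot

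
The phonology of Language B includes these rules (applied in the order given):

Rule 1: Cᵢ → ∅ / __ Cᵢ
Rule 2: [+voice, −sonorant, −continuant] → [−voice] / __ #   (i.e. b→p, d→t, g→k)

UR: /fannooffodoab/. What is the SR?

fanoofodoap

Rule 1 (degemination): /nn/ is a geminate; the first /n/ deletes. /ff/ is a geminate; the first /f/ deletes. /fannooffodoab/ → fanoofodoab.
Rule 2 (final devoicing): /b/ is a voiced stop in word-final position, so it devoices to [p]. /fanoofodoab/ → fanoofodoap.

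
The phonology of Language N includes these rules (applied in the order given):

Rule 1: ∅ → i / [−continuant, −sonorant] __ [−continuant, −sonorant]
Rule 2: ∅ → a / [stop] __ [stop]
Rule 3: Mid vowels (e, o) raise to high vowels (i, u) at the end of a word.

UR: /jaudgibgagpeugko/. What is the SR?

Rule 1 (stop-cluster i-epenthesis): /d/ and /g/ form a stop–stop cluster, so [i] is inserted between them. /b/ and /g/ form a stop–stop cluster, so [i] is inserted between them. /g/ and /p/ form a stop–stop cluster, so [i] is inserted between them. /g/ and /k/ form a stop–stop cluster, so [i] is inserted between them. /jaudgibgagpeugko/ → jaudigibigagipeugiko.
Rule 2 (stop-cluster a-epenthesis): no segment meets the environment; /jaudigibigagipeugiko/ is unchanged.
Rule 3 (final vowel raising): /o/ is a mid vowel in word-final position, so it raises to [u]. /jaudigibigagipeugiko/ → jaudigibigagipeugiku.

jaudigibigagipeugiku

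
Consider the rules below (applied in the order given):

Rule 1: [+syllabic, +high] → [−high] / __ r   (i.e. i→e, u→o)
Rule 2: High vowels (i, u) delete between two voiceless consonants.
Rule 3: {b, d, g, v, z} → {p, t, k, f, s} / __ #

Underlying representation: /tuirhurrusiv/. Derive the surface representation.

Rule 1 (pre-rhotic lowering): /i/ is a high vowel immediately before /r/, so it lowers to [e]. /u/ is a high vowel immediately before /r/, so it lowers to [o]. /tuirhurrusiv/ → tuerhorrusiv.
Rule 2 (high vowel syncope): no segment meets the environment; /tuerhorrusiv/ is unchanged.
Rule 3 (final devoicing): /v/ is a voiced obstruent in word-final position, so it devoices to [f]. /tuerhorrusiv/ → tuerhorrusif.

tuerhorrusif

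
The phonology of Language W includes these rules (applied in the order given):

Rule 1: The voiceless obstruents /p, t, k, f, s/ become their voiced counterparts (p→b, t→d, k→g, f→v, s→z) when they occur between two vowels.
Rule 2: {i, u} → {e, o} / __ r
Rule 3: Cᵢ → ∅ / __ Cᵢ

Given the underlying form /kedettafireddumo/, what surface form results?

Rule 1 (intervocalic voicing): /f/ is a voiceless obstruent between vowels /a/ and /i/, so it voices to [v]. /kedettafireddumo/ → kedettavireddumo.
Rule 2 (pre-rhotic lowering): /i/ is a high vowel immediately before /r/, so it lowers to [e]. /kedettavireddumo/ → kedettavereddumo.
Rule 3 (degemination): /tt/ is a geminate; the first /t/ deletes. /dd/ is a geminate; the first /d/ deletes. /kedettavereddumo/ → kedetaveredumo.

kedetaveredumo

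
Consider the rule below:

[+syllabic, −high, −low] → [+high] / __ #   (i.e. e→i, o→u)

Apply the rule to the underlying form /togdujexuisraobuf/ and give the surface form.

No segment of /togdujexuisraobuf/ meets the structural description of the rule, so the form surfaces unchanged.

togdujexuisraobuf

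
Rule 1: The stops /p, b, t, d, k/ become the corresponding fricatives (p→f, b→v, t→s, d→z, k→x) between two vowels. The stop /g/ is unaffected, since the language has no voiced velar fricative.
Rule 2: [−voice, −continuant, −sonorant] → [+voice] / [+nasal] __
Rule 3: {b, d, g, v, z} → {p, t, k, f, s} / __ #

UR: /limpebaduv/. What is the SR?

Rule 1 (intervocalic spirantization): /b/ is a stop between vowels /e/ and /a/, so it spirantizes to the fricative [v]. /d/ is a stop between vowels /a/ and /u/, so it spirantizes to the fricative [z]. /limpebaduv/ → limpevazuv.
Rule 2 (post-nasal voicing): /p/ is a voiceless stop immediately after the nasal /m/, so it voices to [b]. /limpevazuv/ → limbevazuv.
Rule 3 (final devoicing): /v/ is a voiced obstruent in word-final position, so it devoices to [f]. /limbevazuv/ → limbevazuf.

limbevazuf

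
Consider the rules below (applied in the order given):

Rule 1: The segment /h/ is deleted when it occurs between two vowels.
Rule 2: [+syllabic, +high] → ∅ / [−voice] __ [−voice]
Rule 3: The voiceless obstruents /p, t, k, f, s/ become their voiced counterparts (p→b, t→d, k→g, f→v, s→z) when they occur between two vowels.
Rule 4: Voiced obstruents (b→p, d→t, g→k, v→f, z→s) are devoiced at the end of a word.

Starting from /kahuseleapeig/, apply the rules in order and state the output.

kauzeleabeik

Rule 1 (intervocalic h-deletion): /h/ occurs between vowels /a/ and /u/, so it deletes. /kahuseleapeig/ → kauseleapeig.
Rule 2 (high vowel syncope): no segment meets the environment; /kauseleapeig/ is unchanged.
Rule 3 (intervocalic voicing): /s/ is a voiceless obstruent between vowels /u/ and /e/, so it voices to [z]. /p/ is a voiceless obstruent between vowels /a/ and /e/, so it voices to [b]. /kauseleapeig/ → kauzeleabeig.
Rule 4 (final devoicing): /g/ is a voiced obstruent in word-final position, so it devoices to [k]. /kauzeleabeig/ → kauzeleabeik.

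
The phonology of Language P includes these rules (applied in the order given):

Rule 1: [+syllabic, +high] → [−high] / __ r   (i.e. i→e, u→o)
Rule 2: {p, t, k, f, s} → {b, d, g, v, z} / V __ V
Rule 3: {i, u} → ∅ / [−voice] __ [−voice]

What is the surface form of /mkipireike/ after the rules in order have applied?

Rule 1 (pre-rhotic lowering): /i/ is a high vowel immediately before /r/, so it lowers to [e]. /mkipireike/ → mkipereike.
Rule 2 (intervocalic voicing): /p/ is a voiceless obstruent between vowels /i/ and /e/, so it voices to [b]. /k/ is a voiceless obstruent between vowels /i/ and /e/, so it voices to [g]. /mkipereike/ → mkibereige.
Rule 3 (high vowel syncope): no segment meets the environment; /mkibereige/ is unchanged.

mkibereige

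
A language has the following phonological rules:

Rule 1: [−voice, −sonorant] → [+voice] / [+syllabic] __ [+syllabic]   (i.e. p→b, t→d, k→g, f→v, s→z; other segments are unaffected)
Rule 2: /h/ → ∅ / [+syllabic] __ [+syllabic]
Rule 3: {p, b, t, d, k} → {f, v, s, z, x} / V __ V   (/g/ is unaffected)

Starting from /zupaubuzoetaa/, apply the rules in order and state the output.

Rule 1 (intervocalic voicing): /p/ is a voiceless obstruent between vowels /u/ and /a/, so it voices to [b]. /t/ is a voiceless obstruent between vowels /e/ and /a/, so it voices to [d]. /zupaubuzoetaa/ → zubaubuzoedaa.
Rule 2 (intervocalic h-deletion): no segment meets the environment; /zubaubuzoedaa/ is unchanged.
Rule 3 (intervocalic spirantization): /b/ is a stop between vowels /u/ and /a/, so it spirantizes to the fricative [v]. /b/ is a stop between vowels /u/ and /u/, so it spirantizes to the fricative [v]. /d/ is a stop between vowels /e/ and /a/, so it spirantizes to the fricative [z]. /zubaubuzoedaa/ → zuvauvuzoezaa.

zuvauvuzoezaa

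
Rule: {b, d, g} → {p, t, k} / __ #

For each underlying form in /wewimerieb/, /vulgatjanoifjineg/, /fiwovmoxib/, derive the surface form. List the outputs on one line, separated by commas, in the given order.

wewimeriep, vulgatjanoifjinek, fiwovmoxip

/wewimerieb/: /b/ is a voiced stop in word-final position, so it devoices to [p]. → [wewimeriep].
/vulgatjanoifjineg/: /g/ is a voiced stop in word-final position, so it devoices to [k]. → [vulgatjanoifjinek].
/fiwovmoxib/: /b/ is a voiced stop in word-final position, so it devoices to [p]. → [fiwovmoxip].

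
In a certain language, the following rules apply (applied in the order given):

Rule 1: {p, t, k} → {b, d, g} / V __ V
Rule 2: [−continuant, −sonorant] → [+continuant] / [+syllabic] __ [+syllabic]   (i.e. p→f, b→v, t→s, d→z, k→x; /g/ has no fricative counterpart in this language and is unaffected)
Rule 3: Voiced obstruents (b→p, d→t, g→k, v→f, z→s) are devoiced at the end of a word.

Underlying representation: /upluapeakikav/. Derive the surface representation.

upluaveagigaf

Rule 1 (intervocalic voicing): /p/ is a voiceless stop between vowels /a/ and /e/, so it voices to [b]. /k/ is a voiceless stop between vowels /a/ and /i/, so it voices to [g]. /k/ is a voiceless stop between vowels /i/ and /a/, so it voices to [g]. /upluapeakikav/ → upluabeagigav.
Rule 2 (intervocalic spirantization): /b/ is a stop between vowels /a/ and /e/, so it spirantizes to the fricative [v]. /upluabeagigav/ → upluaveagigav.
Rule 3 (final devoicing): /v/ is a voiced obstruent in word-final position, so it devoices to [f]. /upluaveagigav/ → upluaveagigaf.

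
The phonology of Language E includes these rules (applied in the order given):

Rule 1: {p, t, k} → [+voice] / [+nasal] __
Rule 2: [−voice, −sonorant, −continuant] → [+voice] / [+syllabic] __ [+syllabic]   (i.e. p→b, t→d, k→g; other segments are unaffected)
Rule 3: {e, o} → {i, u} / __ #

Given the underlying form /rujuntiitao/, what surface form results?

rujundiidau

Rule 1 (post-nasal voicing): /t/ is a voiceless stop immediately after the nasal /n/, so it voices to [d]. /rujuntiitao/ → rujundiitao.
Rule 2 (intervocalic voicing): /t/ is a voiceless stop between vowels /i/ and /a/, so it voices to [d]. /rujundiitao/ → rujundiidao.
Rule 3 (final vowel raising): /o/ is a mid vowel in word-final position, so it raises to [u]. /rujundiidao/ → rujundiidau.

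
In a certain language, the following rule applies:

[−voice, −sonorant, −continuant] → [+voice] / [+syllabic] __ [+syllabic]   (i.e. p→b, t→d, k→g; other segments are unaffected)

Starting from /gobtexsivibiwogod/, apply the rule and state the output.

gobtexsivibiwogod

No segment of /gobtexsivibiwogod/ meets the structural description of the rule, so the form surfaces unchanged.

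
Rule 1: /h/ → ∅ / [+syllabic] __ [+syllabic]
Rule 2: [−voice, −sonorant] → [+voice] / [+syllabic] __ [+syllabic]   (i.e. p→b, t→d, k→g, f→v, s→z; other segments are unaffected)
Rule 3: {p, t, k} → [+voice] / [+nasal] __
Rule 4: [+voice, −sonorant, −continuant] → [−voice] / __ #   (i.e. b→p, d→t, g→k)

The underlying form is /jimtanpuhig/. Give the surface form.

Rule 1 (intervocalic h-deletion): /h/ occurs between vowels /u/ and /i/, so it deletes. /jimtanpuhig/ → jimtanpuig.
Rule 2 (intervocalic voicing): no segment meets the environment; /jimtanpuig/ is unchanged.
Rule 3 (post-nasal voicing): /t/ is a voiceless stop immediately after the nasal /m/, so it voices to [d]. /p/ is a voiceless stop immediately after the nasal /n/, so it voices to [b]. /jimtanpuig/ → jimdanbuig.
Rule 4 (final devoicing): /g/ is a voiced stop in word-final position, so it devoices to [k]. /jimdanbuig/ → jimdanbuik.

jimdanbuik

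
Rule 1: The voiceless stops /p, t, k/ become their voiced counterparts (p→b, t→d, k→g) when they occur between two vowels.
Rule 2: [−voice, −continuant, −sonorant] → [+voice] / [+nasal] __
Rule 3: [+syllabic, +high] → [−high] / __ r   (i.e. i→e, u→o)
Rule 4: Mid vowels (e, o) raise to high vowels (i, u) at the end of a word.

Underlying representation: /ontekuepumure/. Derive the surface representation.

ondeguebumori

Rule 1 (intervocalic voicing): /k/ is a voiceless stop between vowels /e/ and /u/, so it voices to [g]. /p/ is a voiceless stop between vowels /e/ and /u/, so it voices to [b]. /ontekuepumure/ → onteguebumure.
Rule 2 (post-nasal voicing): /t/ is a voiceless stop immediately after the nasal /n/, so it voices to [d]. /onteguebumure/ → ondeguebumure.
Rule 3 (pre-rhotic lowering): /u/ is a high vowel immediately before /r/, so it lowers to [o]. /ondeguebumure/ → ondeguebumore.
Rule 4 (final vowel raising): /e/ is a mid vowel in word-final position, so it raises to [i]. /ondeguebumore/ → ondeguebumori.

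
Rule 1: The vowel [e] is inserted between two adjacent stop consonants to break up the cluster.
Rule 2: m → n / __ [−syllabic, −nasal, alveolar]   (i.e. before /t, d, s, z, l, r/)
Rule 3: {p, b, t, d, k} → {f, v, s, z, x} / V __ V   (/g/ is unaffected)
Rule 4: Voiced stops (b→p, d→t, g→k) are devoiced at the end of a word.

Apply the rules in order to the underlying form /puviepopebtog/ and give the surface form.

puviefofevesok

Rule 1 (stop-cluster e-epenthesis): /b/ and /t/ form a stop–stop cluster, so [e] is inserted between them. /puviepopebtog/ → puviepopebetog.
Rule 2 (nasal place assimilation): no segment meets the environment; /puviepopebetog/ is unchanged.
Rule 3 (intervocalic spirantization): /p/ is a stop between vowels /e/ and /o/, so it spirantizes to the fricative [f]. /p/ is a stop between vowels /o/ and /e/, so it spirantizes to the fricative [f]. /b/ is a stop between vowels /e/ and /e/, so it spirantizes to the fricative [v]. /t/ is a stop between vowels /e/ and /o/, so it spirantizes to the fricative [s]. /puviepopebetog/ → puviefofevesog.
Rule 4 (final devoicing): /g/ is a voiced stop in word-final position, so it devoices to [k]. /puviefofevesog/ → puviefofevesok.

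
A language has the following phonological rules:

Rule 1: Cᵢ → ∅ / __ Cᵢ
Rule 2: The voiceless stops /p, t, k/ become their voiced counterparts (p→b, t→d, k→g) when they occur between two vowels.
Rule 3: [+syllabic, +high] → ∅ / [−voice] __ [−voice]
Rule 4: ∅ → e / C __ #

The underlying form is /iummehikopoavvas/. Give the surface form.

iumehigoboavase

Rule 1 (degemination): /mm/ is a geminate; the first /m/ deletes. /vv/ is a geminate; the first /v/ deletes. /iummehikopoavvas/ → iumehikopoavas.
Rule 2 (intervocalic voicing): /k/ is a voiceless stop between vowels /i/ and /o/, so it voices to [g]. /p/ is a voiceless stop between vowels /o/ and /o/, so it voices to [b]. /iumehikopoavas/ → iumehigoboavas.
Rule 3 (high vowel syncope): no segment meets the environment; /iumehigoboavas/ is unchanged.
Rule 4 (final e-epenthesis): the form ends in the consonant /s/, so [e] is inserted word-finally. /iumehigoboavas/ → iumehigoboavase.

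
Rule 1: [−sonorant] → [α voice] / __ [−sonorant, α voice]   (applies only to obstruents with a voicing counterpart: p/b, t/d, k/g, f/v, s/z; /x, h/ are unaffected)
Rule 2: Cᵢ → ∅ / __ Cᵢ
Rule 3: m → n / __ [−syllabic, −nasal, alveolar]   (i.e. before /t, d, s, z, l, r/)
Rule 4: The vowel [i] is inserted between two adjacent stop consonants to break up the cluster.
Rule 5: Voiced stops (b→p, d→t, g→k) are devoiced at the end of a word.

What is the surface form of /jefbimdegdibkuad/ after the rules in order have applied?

jevbindegidipikuat

Rule 1 (regressive voicing assimilation): /f/ precedes the voiced obstruent /b/, so it voices to [v] by assimilation. /b/ precedes the voiceless obstruent /k/, so it devoices to [p] by assimilation. /jefbimdegdibkuad/ → jevbimdegdipkuad.
Rule 2 (degemination): no segment meets the environment; /jevbimdegdipkuad/ is unchanged.
Rule 3 (nasal place assimilation): /m/ precedes the alveolar consonant /d/, so it assimilates in place to [n]. /jevbimdegdipkuad/ → jevbindegdipkuad.
Rule 4 (stop-cluster i-epenthesis): /g/ and /d/ form a stop–stop cluster, so [i] is inserted between them. /p/ and /k/ form a stop–stop cluster, so [i] is inserted between them. /jevbindegdipkuad/ → jevbindegidipikuad.
Rule 5 (final devoicing): /d/ is a voiced stop in word-final position, so it devoices to [t]. /jevbindegidipikuad/ → jevbindegidipikuat.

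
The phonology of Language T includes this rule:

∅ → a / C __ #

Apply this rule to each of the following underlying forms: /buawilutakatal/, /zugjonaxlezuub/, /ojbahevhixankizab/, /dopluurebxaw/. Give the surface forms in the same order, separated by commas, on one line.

buawilutakatala, zugjonaxlezuuba, ojbahevhixankizaba, dopluurebxawa

/buawilutakatal/: the form ends in the consonant /l/, so [a] is inserted word-finally. → [buawilutakatala].
/zugjonaxlezuub/: the form ends in the consonant /b/, so [a] is inserted word-finally. → [zugjonaxlezuuba].
/ojbahevhixankizab/: the form ends in the consonant /b/, so [a] is inserted word-finally. → [ojbahevhixankizaba].
/dopluurebxaw/: the form ends in the consonant /w/, so [a] is inserted word-finally. → [dopluurebxawa].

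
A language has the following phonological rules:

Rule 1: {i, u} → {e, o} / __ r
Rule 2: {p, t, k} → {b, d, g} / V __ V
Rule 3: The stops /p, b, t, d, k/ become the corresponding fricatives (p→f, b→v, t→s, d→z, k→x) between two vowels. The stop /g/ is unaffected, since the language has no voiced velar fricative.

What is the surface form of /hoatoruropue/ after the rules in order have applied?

hoazororovue

Rule 1 (pre-rhotic lowering): /u/ is a high vowel immediately before /r/, so it lowers to [o]. /hoatoruropue/ → hoatororopue.
Rule 2 (intervocalic voicing): /t/ is a voiceless stop between vowels /a/ and /o/, so it voices to [d]. /p/ is a voiceless stop between vowels /o/ and /u/, so it voices to [b]. /hoatororopue/ → hoadororobue.
Rule 3 (intervocalic spirantization): /d/ is a stop between vowels /a/ and /o/, so it spirantizes to the fricative [z]. /b/ is a stop between vowels /o/ and /u/, so it spirantizes to the fricative [v]. /hoadororobue/ → hoazororovue.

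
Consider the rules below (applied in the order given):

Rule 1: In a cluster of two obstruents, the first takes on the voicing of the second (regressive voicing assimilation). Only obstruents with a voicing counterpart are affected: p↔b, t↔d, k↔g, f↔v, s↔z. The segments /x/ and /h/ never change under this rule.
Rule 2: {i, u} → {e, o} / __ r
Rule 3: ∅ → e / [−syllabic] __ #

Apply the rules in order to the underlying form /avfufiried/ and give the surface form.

Rule 1 (regressive voicing assimilation): /v/ precedes the voiceless obstruent /f/, so it devoices to [f] by assimilation. /avfufiried/ → affufiried.
Rule 2 (pre-rhotic lowering): /i/ is a high vowel immediately before /r/, so it lowers to [e]. /affufiried/ → affuferied.
Rule 3 (final e-epenthesis): the form ends in the consonant /d/, so [e] is inserted word-finally. /affuferied/ → affuferiede.

affuferiede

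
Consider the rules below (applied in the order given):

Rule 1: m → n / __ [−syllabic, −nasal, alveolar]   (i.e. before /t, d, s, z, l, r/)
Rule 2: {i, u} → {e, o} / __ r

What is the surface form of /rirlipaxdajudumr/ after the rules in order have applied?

rerlipaxdajudunr

Rule 1 (nasal place assimilation): /m/ precedes the alveolar consonant /r/, so it assimilates in place to [n]. /rirlipaxdajudumr/ → rirlipaxdajudunr.
Rule 2 (pre-rhotic lowering): /i/ is a high vowel immediately before /r/, so it lowers to [e]. /rirlipaxdajudunr/ → rerlipaxdajudunr.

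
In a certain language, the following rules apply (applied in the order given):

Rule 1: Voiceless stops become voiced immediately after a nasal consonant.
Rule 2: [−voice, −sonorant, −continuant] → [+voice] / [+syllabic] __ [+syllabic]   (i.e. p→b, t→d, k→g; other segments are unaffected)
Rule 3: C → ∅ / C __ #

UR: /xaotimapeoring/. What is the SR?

xaodimabeorin

Rule 1 (post-nasal voicing): no segment meets the environment; /xaotimapeoring/ is unchanged.
Rule 2 (intervocalic voicing): /t/ is a voiceless stop between vowels /o/ and /i/, so it voices to [d]. /p/ is a voiceless stop between vowels /a/ and /e/, so it voices to [b]. /xaotimapeoring/ → xaodimabeoring.
Rule 3 (final cluster simplification): /g/ is the second consonant of a word-final cluster /ng/, so it deletes. /xaodimabeoring/ → xaodimabeorin.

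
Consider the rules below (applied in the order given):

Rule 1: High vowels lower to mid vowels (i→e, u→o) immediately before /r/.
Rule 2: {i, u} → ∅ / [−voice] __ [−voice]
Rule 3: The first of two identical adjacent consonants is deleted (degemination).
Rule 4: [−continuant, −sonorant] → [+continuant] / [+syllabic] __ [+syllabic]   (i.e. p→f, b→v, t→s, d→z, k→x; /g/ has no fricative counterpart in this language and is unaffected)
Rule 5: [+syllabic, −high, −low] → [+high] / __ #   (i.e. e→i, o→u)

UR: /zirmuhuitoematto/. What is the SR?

zermuhuisoemasu

Rule 1 (pre-rhotic lowering): /i/ is a high vowel immediately before /r/, so it lowers to [e]. /zirmuhuitoematto/ → zermuhuitoematto.
Rule 2 (high vowel syncope): no segment meets the environment; /zermuhuitoematto/ is unchanged.
Rule 3 (degemination): /tt/ is a geminate; the first /t/ deletes. /zermuhuitoematto/ → zermuhuitoemato.
Rule 4 (intervocalic spirantization): /t/ is a stop between vowels /i/ and /o/, so it spirantizes to the fricative [s]. /t/ is a stop between vowels /a/ and /o/, so it spirantizes to the fricative [s]. /zermuhuitoemato/ → zermuhuisoemaso.
Rule 5 (final vowel raising): /o/ is a mid vowel in word-final position, so it raises to [u]. /zermuhuisoemaso/ → zermuhuisoemasu.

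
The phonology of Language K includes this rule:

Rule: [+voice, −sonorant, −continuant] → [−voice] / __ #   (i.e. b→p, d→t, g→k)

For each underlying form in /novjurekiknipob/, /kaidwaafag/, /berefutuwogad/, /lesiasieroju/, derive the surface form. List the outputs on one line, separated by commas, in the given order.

/novjurekiknipob/: /b/ is a voiced stop in word-final position, so it devoices to [p]. → [novjurekiknipop].
/kaidwaafag/: /g/ is a voiced stop in word-final position, so it devoices to [k]. → [kaidwaafak].
/berefutuwogad/: /d/ is a voiced stop in word-final position, so it devoices to [t]. → [berefutuwogat].
/lesiasieroju/: the rule's environment is not met; surfaces unchanged as [lesiasieroju].

novjurekiknipop, kaidwaafak, berefutuwogat, lesiasieroju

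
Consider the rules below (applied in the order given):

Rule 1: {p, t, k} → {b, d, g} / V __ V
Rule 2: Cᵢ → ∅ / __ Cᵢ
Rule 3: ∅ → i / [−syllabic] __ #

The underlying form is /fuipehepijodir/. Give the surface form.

fuibehebijodiri

Rule 1 (intervocalic voicing): /p/ is a voiceless stop between vowels /i/ and /e/, so it voices to [b]. /p/ is a voiceless stop between vowels /e/ and /i/, so it voices to [b]. /fuipehepijodir/ → fuibehebijodir.
Rule 2 (degemination): no segment meets the environment; /fuibehebijodir/ is unchanged.
Rule 3 (final i-epenthesis): the form ends in the consonant /r/, so [i] is inserted word-finally. /fuibehebijodir/ → fuibehebijodiri.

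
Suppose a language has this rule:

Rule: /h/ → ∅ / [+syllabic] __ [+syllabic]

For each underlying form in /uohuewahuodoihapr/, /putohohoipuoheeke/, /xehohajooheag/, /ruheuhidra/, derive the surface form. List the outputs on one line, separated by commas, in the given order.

/uohuewahuodoihapr/: /h/ occurs between vowels /o/ and /u/, so it deletes. /h/ occurs between vowels /a/ and /u/, so it deletes. /h/ occurs between vowels /i/ and /a/, so it deletes. → [uouewauodoiapr].
/putohohoipuoheeke/: /h/ occurs between vowels /o/ and /o/, so it deletes. /h/ occurs between vowels /o/ and /o/, so it deletes. /h/ occurs between vowels /o/ and /e/, so it deletes. → [putoooipuoeeke].
/xehohajooheag/: /h/ occurs between vowels /e/ and /o/, so it deletes. /h/ occurs between vowels /o/ and /a/, so it deletes. /h/ occurs between vowels /o/ and /e/, so it deletes. → [xeoajooeag].
/ruheuhidra/: /h/ occurs between vowels /u/ and /e/, so it deletes. /h/ occurs between vowels /u/ and /i/, so it deletes. → [rueuidra].

uouewauodoiapr, putoooipuoeeke, xeoajooeag, rueuidra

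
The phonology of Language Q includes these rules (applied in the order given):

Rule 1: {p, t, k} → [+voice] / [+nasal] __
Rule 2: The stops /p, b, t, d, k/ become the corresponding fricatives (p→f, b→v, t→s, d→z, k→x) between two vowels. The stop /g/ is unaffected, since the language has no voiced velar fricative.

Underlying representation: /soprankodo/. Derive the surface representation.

soprangozo

Rule 1 (post-nasal voicing): /k/ is a voiceless stop immediately after the nasal /n/, so it voices to [g]. /soprankodo/ → soprangodo.
Rule 2 (intervocalic spirantization): /d/ is a stop between vowels /o/ and /o/, so it spirantizes to the fricative [z]. /soprangodo/ → soprangozo.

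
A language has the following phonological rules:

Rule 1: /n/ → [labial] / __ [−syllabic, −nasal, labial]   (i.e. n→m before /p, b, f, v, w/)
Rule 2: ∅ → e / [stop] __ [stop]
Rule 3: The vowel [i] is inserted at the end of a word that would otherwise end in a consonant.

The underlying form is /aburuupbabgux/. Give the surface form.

aburuupebabeguxi

Rule 1 (nasal place assimilation): no segment meets the environment; /aburuupbabgux/ is unchanged.
Rule 2 (stop-cluster e-epenthesis): /p/ and /b/ form a stop–stop cluster, so [e] is inserted between them. /b/ and /g/ form a stop–stop cluster, so [e] is inserted between them. /aburuupbabgux/ → aburuupebabegux.
Rule 3 (final i-epenthesis): the form ends in the consonant /x/, so [i] is inserted word-finally. /aburuupebabegux/ → aburuupebabeguxi.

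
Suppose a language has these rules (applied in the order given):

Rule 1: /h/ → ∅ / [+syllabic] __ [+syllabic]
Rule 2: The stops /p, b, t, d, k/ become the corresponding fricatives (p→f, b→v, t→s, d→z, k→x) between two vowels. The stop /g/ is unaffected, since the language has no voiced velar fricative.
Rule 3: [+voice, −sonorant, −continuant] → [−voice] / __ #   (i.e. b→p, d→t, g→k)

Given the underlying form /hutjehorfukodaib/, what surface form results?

hutjeorfuxozaip

Rule 1 (intervocalic h-deletion): /h/ occurs between vowels /e/ and /o/, so it deletes. /hutjehorfukodaib/ → hutjeorfukodaib.
Rule 2 (intervocalic spirantization): /k/ is a stop between vowels /u/ and /o/, so it spirantizes to the fricative [x]. /d/ is a stop between vowels /o/ and /a/, so it spirantizes to the fricative [z]. /hutjeorfukodaib/ → hutjeorfuxozaib.
Rule 3 (final devoicing): /b/ is a voiced stop in word-final position, so it devoices to [p]. /hutjeorfuxozaib/ → hutjeorfuxozaip.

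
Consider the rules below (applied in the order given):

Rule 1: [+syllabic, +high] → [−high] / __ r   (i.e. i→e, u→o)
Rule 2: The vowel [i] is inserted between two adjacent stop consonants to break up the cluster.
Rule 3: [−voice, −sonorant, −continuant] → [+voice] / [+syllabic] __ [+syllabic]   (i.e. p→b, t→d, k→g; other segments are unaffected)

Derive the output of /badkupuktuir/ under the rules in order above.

badigubugiduer

Rule 1 (pre-rhotic lowering): /i/ is a high vowel immediately before /r/, so it lowers to [e]. /badkupuktuir/ → badkupuktuer.
Rule 2 (stop-cluster i-epenthesis): /d/ and /k/ form a stop–stop cluster, so [i] is inserted between them. /k/ and /t/ form a stop–stop cluster, so [i] is inserted between them. /badkupuktuer/ → badikupukituer.
Rule 3 (intervocalic voicing): /k/ is a voiceless stop between vowels /i/ and /u/, so it voices to [g]. /p/ is a voiceless stop between vowels /u/ and /u/, so it voices to [b]. /k/ is a voiceless stop between vowels /u/ and /i/, so it voices to [g]. /t/ is a voiceless stop between vowels /i/ and /u/, so it voices to [d]. /badikupukituer/ → badigubugiduer.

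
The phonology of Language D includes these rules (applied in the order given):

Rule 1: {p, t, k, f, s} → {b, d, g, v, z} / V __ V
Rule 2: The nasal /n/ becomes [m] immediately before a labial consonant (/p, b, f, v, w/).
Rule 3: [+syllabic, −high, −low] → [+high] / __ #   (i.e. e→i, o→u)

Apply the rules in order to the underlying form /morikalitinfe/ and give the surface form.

morigalidimfi

Rule 1 (intervocalic voicing): /k/ is a voiceless obstruent between vowels /i/ and /a/, so it voices to [g]. /t/ is a voiceless obstruent between vowels /i/ and /i/, so it voices to [d]. /morikalitinfe/ → morigalidinfe.
Rule 2 (nasal place assimilation): /n/ precedes the labial consonant /f/, so it assimilates in place to [m]. /morigalidinfe/ → morigalidimfe.
Rule 3 (final vowel raising): /e/ is a mid vowel in word-final position, so it raises to [i]. /morigalidimfe/ → morigalidimfi.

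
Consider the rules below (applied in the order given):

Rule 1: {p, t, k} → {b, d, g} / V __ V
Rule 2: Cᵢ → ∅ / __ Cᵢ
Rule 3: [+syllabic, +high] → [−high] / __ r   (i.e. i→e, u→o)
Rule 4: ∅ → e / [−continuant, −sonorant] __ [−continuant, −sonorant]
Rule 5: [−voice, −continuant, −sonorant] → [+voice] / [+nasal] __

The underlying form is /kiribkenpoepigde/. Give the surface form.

keribekenboebigede

Rule 1 (intervocalic voicing): /p/ is a voiceless stop between vowels /e/ and /i/, so it voices to [b]. /kiribkenpoepigde/ → kiribkenpoebigde.
Rule 2 (degemination): no segment meets the environment; /kiribkenpoebigde/ is unchanged.
Rule 3 (pre-rhotic lowering): /i/ is a high vowel immediately before /r/, so it lowers to [e]. /kiribkenpoebigde/ → keribkenpoebigde.
Rule 4 (stop-cluster e-epenthesis): /b/ and /k/ form a stop–stop cluster, so [e] is inserted between them. /g/ and /d/ form a stop–stop cluster, so [e] is inserted between them. /keribkenpoebigde/ → keribekenpoebigede.
Rule 5 (post-nasal voicing): /p/ is a voiceless stop immediately after the nasal /n/, so it voices to [b]. /keribekenpoebigede/ → keribekenboebigede.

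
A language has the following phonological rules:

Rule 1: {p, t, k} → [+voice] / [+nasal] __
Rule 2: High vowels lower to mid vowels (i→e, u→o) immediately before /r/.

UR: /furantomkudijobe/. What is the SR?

forandomgudijobe

Rule 1 (post-nasal voicing): /t/ is a voiceless stop immediately after the nasal /n/, so it voices to [d]. /k/ is a voiceless stop immediately after the nasal /m/, so it voices to [g]. /furantomkudijobe/ → furandomgudijobe.
Rule 2 (pre-rhotic lowering): /u/ is a high vowel immediately before /r/, so it lowers to [o]. /furandomgudijobe/ → forandomgudijobe.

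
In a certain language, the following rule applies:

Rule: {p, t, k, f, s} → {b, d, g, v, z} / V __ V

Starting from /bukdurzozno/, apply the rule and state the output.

No segment of /bukdurzozno/ meets the structural description of the rule, so the form surfaces unchanged.

bukdurzozno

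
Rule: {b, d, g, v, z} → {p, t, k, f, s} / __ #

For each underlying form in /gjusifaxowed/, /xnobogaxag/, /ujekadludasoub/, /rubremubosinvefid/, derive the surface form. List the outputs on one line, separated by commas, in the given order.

/gjusifaxowed/: /d/ is a voiced obstruent in word-final position, so it devoices to [t]. → [gjusifaxowet].
/xnobogaxag/: /g/ is a voiced obstruent in word-final position, so it devoices to [k]. → [xnobogaxak].
/ujekadludasoub/: /b/ is a voiced obstruent in word-final position, so it devoices to [p]. → [ujekadludasoup].
/rubremubosinvefid/: /d/ is a voiced obstruent in word-final position, so it devoices to [t]. → [rubremubosinvefit].

gjusifaxowet, xnobogaxak, ujekadludasoup, rubremubosinvefit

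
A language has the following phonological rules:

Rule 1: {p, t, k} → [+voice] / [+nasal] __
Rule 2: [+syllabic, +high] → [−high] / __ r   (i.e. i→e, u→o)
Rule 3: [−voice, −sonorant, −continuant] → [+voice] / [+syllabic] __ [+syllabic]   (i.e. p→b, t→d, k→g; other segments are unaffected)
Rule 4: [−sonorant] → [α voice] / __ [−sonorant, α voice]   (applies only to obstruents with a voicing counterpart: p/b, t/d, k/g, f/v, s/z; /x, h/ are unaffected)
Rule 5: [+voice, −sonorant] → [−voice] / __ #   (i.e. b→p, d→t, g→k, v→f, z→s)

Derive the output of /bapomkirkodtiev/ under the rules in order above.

babomgerkottief

Rule 1 (post-nasal voicing): /k/ is a voiceless stop immediately after the nasal /m/, so it voices to [g]. /bapomkirkodtiev/ → bapomgirkodtiev.
Rule 2 (pre-rhotic lowering): /i/ is a high vowel immediately before /r/, so it lowers to [e]. /bapomgirkodtiev/ → bapomgerkodtiev.
Rule 3 (intervocalic voicing): /p/ is a voiceless stop between vowels /a/ and /o/, so it voices to [b]. /bapomgerkodtiev/ → babomgerkodtiev.
Rule 4 (regressive voicing assimilation): /d/ precedes the voiceless obstruent /t/, so it devoices to [t] by assimilation. /babomgerkodtiev/ → babomgerkottiev.
Rule 5 (final devoicing): /v/ is a voiced obstruent in word-final position, so it devoices to [f]. /babomgerkottiev/ → babomgerkottief.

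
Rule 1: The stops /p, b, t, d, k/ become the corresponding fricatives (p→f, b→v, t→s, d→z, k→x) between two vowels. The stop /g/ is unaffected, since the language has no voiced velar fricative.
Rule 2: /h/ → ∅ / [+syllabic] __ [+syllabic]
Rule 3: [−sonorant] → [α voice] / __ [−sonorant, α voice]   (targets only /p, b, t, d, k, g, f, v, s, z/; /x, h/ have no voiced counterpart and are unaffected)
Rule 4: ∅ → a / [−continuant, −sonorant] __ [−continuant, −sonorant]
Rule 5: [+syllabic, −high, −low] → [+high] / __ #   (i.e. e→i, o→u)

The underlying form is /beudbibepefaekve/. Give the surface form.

beudabivefefaegvi

Rule 1 (intervocalic spirantization): /b/ is a stop between vowels /i/ and /e/, so it spirantizes to the fricative [v]. /p/ is a stop between vowels /e/ and /e/, so it spirantizes to the fricative [f]. /beudbibepefaekve/ → beudbivefefaekve.
Rule 2 (intervocalic h-deletion): no segment meets the environment; /beudbivefefaekve/ is unchanged.
Rule 3 (regressive voicing assimilation): /k/ precedes the voiced obstruent /v/, so it voices to [g] by assimilation. /beudbivefefaekve/ → beudbivefefaegve.
Rule 4 (stop-cluster a-epenthesis): /d/ and /b/ form a stop–stop cluster, so [a] is inserted between them. /beudbivefefaegve/ → beudabivefefaegve.
Rule 5 (final vowel raising): /e/ is a mid vowel in word-final position, so it raises to [i]. /beudabivefefaegve/ → beudabivefefaegvi.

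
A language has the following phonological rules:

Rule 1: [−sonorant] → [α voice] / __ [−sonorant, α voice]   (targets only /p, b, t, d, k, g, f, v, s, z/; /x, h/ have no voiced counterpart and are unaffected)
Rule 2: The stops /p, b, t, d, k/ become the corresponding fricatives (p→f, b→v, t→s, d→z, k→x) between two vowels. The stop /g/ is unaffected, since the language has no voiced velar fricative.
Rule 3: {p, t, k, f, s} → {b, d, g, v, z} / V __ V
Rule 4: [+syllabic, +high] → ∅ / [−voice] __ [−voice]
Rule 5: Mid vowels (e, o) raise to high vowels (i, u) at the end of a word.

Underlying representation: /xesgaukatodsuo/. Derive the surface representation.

Rule 1 (regressive voicing assimilation): /s/ precedes the voiced obstruent /g/, so it voices to [z] by assimilation. /d/ precedes the voiceless obstruent /s/, so it devoices to [t] by assimilation. /xesgaukatodsuo/ → xezgaukatotsuo.
Rule 2 (intervocalic spirantization): /k/ is a stop between vowels /u/ and /a/, so it spirantizes to the fricative [x]. /t/ is a stop between vowels /a/ and /o/, so it spirantizes to the fricative [s]. /xezgaukatotsuo/ → xezgauxasotsuo.
Rule 3 (intervocalic voicing): /s/ is a voiceless obstruent between vowels /a/ and /o/, so it voices to [z]. /xezgauxasotsuo/ → xezgauxazotsuo.
Rule 4 (high vowel syncope): no segment meets the environment; /xezgauxazotsuo/ is unchanged.
Rule 5 (final vowel raising): /o/ is a mid vowel in word-final position, so it raises to [u]. /xezgauxazotsuo/ → xezgauxazotsuu.

xezgauxazotsuu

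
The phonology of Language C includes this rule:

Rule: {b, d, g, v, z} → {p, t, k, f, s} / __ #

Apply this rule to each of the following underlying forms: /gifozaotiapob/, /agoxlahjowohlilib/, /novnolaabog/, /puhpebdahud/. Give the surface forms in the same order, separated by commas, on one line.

/gifozaotiapob/: /b/ is a voiced obstruent in word-final position, so it devoices to [p]. → [gifozaotiapop].
/agoxlahjowohlilib/: /b/ is a voiced obstruent in word-final position, so it devoices to [p]. → [agoxlahjowohlilip].
/novnolaabog/: /g/ is a voiced obstruent in word-final position, so it devoices to [k]. → [novnolaabok].
/puhpebdahud/: /d/ is a voiced obstruent in word-final position, so it devoices to [t]. → [puhpebdahut].

gifozaotiapop, agoxlahjowohlilip, novnolaabok, puhpebdahut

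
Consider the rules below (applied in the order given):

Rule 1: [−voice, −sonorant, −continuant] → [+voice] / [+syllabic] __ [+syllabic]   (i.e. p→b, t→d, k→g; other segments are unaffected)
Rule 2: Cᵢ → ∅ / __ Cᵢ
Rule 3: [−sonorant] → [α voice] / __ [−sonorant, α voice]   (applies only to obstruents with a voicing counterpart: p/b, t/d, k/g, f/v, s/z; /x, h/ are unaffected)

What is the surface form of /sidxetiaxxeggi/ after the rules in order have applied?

Rule 1 (intervocalic voicing): /t/ is a voiceless stop between vowels /e/ and /i/, so it voices to [d]. /sidxetiaxxeggi/ → sidxediaxxeggi.
Rule 2 (degemination): /xx/ is a geminate; the first /x/ deletes. /gg/ is a geminate; the first /g/ deletes. /sidxediaxxeggi/ → sidxediaxegi.
Rule 3 (regressive voicing assimilation): /d/ precedes the voiceless obstruent /x/, so it devoices to [t] by assimilation. /sidxediaxegi/ → sitxediaxegi.

sitxediaxegi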